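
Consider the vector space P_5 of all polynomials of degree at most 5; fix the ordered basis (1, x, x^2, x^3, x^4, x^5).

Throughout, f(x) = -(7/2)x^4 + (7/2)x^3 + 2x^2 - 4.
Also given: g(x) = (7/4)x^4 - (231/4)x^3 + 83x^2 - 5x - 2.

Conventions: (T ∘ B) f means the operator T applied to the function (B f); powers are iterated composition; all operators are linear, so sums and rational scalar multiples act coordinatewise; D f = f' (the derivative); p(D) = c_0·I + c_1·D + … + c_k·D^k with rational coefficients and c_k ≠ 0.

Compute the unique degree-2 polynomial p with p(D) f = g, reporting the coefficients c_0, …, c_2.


p(D) = -(1/2)·I + 4·D − D^2, i.e. c_0 = -1/2, c_1 = 4, c_2 = -1

D^0 f = -(7/2)x^4 + (7/2)x^3 + 2x^2 - 4
D^1 f = -14x^3 + (21/2)x^2 + 4x
D^2 f = -42x^2 + 21x + 4
matching coefficients of g against c_0 f + c_1 Df + … from the top degree down determines the c_i
solution: c_0 = -1/2, c_1 = 4, c_2 = -1


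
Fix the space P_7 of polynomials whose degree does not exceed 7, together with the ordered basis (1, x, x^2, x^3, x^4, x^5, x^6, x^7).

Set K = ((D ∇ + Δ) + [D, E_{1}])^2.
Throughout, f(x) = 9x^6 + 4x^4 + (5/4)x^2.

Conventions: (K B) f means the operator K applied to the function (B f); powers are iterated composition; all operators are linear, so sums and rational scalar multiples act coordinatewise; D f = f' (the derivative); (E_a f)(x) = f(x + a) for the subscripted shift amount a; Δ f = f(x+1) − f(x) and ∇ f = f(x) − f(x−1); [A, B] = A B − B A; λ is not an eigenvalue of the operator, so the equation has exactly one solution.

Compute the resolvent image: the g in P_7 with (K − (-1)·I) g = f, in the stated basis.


write g with unknown coordinates in the stated basis and equate coefficients in (K − (-1)·I) g = f
solving from the highest basis element down gives g = 9x^6 - 266x^4 - 3240x^3 - (7747/4)x^2 + 42372x + 135927/2
check: K g = 270x^4 + 3240x^3 + 1938x^2 - 42372x - 135927/2
so K g − (-1)·g = 9x^6 + 4x^4 + (5/4)x^2 = f ✓

the image equals g(x) = 9x^6 - 266x^4 - 3240x^3 - (7747/4)x^2 + 42372x + 135927/2


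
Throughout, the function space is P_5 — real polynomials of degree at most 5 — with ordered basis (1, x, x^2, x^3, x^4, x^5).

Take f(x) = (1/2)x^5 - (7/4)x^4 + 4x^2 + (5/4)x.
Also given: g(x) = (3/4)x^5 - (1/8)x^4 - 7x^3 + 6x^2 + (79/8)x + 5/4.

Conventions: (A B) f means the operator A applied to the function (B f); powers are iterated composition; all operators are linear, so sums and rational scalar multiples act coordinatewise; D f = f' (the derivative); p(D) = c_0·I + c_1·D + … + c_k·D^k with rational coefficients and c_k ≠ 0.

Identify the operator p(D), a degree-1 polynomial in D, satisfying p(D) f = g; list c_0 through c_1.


D^0 f = (1/2)x^5 - (7/4)x^4 + 4x^2 + (5/4)x
D^1 f = (5/2)x^4 - 7x^3 + 8x + 5/4
matching coefficients of g against c_0 f + c_1 Df + … from the top degree down determines the c_i
solution: c_0 = 3/2, c_1 = 1

c_0 = 3/2, c_1 = 1


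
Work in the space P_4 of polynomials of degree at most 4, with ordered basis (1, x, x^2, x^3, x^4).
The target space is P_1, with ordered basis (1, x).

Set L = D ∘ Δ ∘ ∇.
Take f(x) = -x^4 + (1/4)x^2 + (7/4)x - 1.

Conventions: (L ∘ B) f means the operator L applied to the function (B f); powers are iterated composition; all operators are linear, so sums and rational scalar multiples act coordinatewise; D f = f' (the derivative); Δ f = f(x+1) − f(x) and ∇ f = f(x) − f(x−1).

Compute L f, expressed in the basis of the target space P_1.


g(x) = -24x

∇ f = -4x^3 + 6x^2 - (7/2)x + 5/2
Δ ∇ f = -12x^2 - 3/2
D Δ ∇ f = -24x


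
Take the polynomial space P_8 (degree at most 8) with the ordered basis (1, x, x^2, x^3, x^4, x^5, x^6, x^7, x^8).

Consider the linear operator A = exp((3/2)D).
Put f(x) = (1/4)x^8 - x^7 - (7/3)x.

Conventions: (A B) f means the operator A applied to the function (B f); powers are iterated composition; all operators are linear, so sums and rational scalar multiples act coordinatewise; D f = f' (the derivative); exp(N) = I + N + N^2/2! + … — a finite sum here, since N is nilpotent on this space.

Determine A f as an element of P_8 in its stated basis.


the result is g(x) = (1/4)x^8 + 2x^7 + (21/4)x^6 - (945/32)x^4 - (567/8)x^3 - (5103/64)x^2 - (2299/48)x - 14519/1024

order-1 term: 3x^7 - (21/2)x^6 - 7/2
order-2 term: (63/4)x^6 - (189/4)x^5
order-3 term: (189/4)x^5 - (945/8)x^4
order-4 term: (2835/32)x^4 - (2835/16)x^3
order-5 term: (1701/16)x^3 - (5103/32)x^2
order-6 term: (5103/64)x^2 - (5103/64)x
order-7 term: (2187/64)x - 2187/128
order-8 term: 6561/1024
the series for exp((3/2)D) f terminates at order 8
exp((3/2)D) f = (1/4)x^8 + 2x^7 + (21/4)x^6 - (945/32)x^4 - (567/8)x^3 - (5103/64)x^2 - (2299/48)x - 14519/1024


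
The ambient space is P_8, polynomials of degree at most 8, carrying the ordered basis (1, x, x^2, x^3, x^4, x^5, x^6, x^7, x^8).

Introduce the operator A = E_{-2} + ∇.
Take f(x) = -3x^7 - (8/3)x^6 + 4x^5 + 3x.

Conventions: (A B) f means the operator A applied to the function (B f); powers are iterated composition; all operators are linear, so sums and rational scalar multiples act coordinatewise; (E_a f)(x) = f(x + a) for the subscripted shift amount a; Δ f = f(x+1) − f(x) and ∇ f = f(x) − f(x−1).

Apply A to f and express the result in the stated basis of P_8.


g(x) = -3x^7 + (55/3)x^6 - 169x^5 + 595x^4 - (3245/3)x^3 + 1073x^2 - 524x + 86

E_{-2} f = -3x^7 + (118/3)x^6 - 216x^5 + 640x^4 - (3280/3)x^3 + 1056x^2 - 509x + 238/3
∇ f = -21x^6 + 47x^5 - 45x^4 + (35/3)x^3 + 17x^2 - 15x + 20/3
(E_{-2} + ∇) f = -3x^7 + (55/3)x^6 - 169x^5 + 595x^4 - (3245/3)x^3 + 1073x^2 - 524x + 86


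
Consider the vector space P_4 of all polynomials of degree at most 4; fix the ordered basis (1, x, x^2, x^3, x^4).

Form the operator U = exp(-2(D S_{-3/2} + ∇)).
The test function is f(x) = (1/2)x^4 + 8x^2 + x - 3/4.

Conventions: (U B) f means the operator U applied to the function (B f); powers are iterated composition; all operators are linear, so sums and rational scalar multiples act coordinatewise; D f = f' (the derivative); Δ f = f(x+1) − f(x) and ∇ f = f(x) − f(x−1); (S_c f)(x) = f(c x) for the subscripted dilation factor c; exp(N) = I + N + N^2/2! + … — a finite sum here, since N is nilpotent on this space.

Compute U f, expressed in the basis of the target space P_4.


order-1 term: -(97/4)x^3 + 6x^2 - 108x + 18
order-2 term: -(5529/32)x^2 - (447/4)x - 95/4
order-3 term: (23959/32)x - 2439/16
order-4 term: 23959/128
the series for exp(-2(D S_{-3/2} + ∇)) f terminates at order 4
exp(-2(D S_{-3/2} + ∇)) f = (1/2)x^4 - (97/4)x^3 - (5081/32)x^2 + (16959/32)x + 3615/128

g(x) = (1/2)x^4 - (97/4)x^3 - (5081/32)x^2 + (16959/32)x + 3615/128


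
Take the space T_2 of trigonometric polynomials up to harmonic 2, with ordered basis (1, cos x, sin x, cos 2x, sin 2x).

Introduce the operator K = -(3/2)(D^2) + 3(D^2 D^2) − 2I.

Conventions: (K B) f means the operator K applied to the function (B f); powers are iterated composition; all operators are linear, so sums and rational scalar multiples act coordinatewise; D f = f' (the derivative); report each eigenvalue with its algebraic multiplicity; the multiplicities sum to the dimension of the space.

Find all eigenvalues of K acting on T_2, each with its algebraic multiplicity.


image of 1: -2
image of cos x: (5/2)cos x
image of sin x: (5/2)sin x
image of cos 2x: 52cos 2x
image of sin 2x: 52sin 2x
the matrix is diagonal; its diagonal is (-2, 5/2, 5/2, 52, 52)
for a triangular matrix the eigenvalues are the diagonal entries, with algebraic multiplicity their repetition count

λ = -2 (multiplicity 1), λ = 5/2 (multiplicity 2), λ = 52 (multiplicity 2)


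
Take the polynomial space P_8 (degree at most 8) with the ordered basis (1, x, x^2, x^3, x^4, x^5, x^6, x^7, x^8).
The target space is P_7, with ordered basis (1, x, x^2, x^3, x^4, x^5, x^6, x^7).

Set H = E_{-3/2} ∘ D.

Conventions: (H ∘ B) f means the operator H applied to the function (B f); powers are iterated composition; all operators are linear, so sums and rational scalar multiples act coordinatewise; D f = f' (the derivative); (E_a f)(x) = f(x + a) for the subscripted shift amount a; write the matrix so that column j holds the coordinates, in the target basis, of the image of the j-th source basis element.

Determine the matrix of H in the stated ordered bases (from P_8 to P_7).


image of 1: 0
image of x: 1
image of x^2: 2x - 3
image of x^3: 3x^2 - 9x + 27/4
image of x^4: 4x^3 - 18x^2 + 27x - 27/2
image of x^5: 5x^4 - 30x^3 + (135/2)x^2 - (135/2)x + 405/16
image of x^6: 6x^5 - 45x^4 + 135x^3 - (405/2)x^2 + (1215/8)x - 729/16
image of x^7: 7x^6 - 63x^5 + (945/4)x^4 - (945/2)x^3 + (8505/16)x^2 - (5103/16)x + 5103/64
image of x^8: 8x^7 - 84x^6 + 378x^5 - 945x^4 + (2835/2)x^3 - (5103/4)x^2 + (5103/8)x - 2187/16
each image's coordinates form column j of the matrix

the matrix is [[0, 1, -3, 27/4, -27/2, 405/16, -729/16, 5103/64, -2187/16]; [0, 0, 2, -9, 27, -135/2, 1215/8, -5103/16, 5103/8]; [0, 0, 0, 3, -18, 135/2, -405/2, 8505/16, -5103/4]; [0, 0, 0, 0, 4, -30, 135, -945/2, 2835/2]; [0, 0, 0, 0, 0, 5, -45, 945/4, -945]; [0, 0, 0, 0, 0, 0, 6, -63, 378]; [0, 0, 0, 0, 0, 0, 0, 7, -84]; [0, 0, 0, 0, 0, 0, 0, 0, 8]] (rows listed top to bottom)


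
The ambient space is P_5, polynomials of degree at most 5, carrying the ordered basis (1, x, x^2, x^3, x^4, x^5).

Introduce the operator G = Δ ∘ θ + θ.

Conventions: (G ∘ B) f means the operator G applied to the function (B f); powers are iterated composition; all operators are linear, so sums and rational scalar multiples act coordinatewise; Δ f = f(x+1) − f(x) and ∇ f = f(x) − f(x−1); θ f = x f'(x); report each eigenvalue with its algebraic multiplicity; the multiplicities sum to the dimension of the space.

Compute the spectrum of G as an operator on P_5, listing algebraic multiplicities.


image of 1: 0
image of x: x + 1
image of x^2: 2x^2 + 4x + 2
image of x^3: 3x^3 + 9x^2 + 9x + 3
image of x^4: 4x^4 + 16x^3 + 24x^2 + 16x + 4
image of x^5: 5x^5 + 25x^4 + 50x^3 + 50x^2 + 25x + 5
the matrix is upper triangular; its diagonal is (0, 1, 2, 3, 4, 5)
for a triangular matrix the eigenvalues are the diagonal entries, with algebraic multiplicity their repetition count

λ = 0 (multiplicity 1), λ = 1 (multiplicity 1), λ = 2 (multiplicity 1), λ = 3 (multiplicity 1), λ = 4 (multiplicity 1), λ = 5 (multiplicity 1)


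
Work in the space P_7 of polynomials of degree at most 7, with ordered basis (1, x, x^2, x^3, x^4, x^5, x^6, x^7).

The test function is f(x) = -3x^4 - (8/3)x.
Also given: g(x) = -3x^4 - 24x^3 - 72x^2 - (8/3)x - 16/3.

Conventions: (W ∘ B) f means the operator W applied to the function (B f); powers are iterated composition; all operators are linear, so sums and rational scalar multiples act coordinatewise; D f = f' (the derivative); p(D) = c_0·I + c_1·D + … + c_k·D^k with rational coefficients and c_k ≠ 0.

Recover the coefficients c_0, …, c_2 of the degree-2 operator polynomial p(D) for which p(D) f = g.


D^0 f = -3x^4 - (8/3)x
D^1 f = -12x^3 - 8/3
D^2 f = -36x^2
matching coefficients of g against c_0 f + c_1 Df + … from the top degree down determines the c_i
solution: c_0 = 1, c_1 = 2, c_2 = 2

c_0 = 1, c_1 = 2, c_2 = 2


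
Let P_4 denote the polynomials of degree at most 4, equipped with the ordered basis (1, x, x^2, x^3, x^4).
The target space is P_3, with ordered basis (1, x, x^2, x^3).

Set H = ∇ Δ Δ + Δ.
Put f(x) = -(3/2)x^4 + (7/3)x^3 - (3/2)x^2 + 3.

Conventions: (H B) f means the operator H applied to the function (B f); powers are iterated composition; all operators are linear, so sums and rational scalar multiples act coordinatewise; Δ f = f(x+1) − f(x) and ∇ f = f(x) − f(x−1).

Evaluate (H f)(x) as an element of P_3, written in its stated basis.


Δ f = -6x^3 - 2x^2 - 2x - 2/3
Δ Δ f = -18x^2 - 22x - 10
∇ Δ Δ f = -36x - 4
Δ f = -6x^3 - 2x^2 - 2x - 2/3
(∇ Δ Δ + Δ) f = -6x^3 - 2x^2 - 38x - 14/3

the result is g(x) = -6x^3 - 2x^2 - 38x - 14/3


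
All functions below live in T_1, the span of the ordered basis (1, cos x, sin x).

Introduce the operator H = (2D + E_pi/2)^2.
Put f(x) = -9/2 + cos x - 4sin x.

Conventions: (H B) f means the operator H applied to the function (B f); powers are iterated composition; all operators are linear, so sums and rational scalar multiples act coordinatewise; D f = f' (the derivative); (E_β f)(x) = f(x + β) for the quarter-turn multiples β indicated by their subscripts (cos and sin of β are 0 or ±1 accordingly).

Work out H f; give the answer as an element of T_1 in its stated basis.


the result is g(x) = -9/2 - 9cos x + 36sin x

D f = -4cos x - sin x
(2D) f = -8cos x - 2sin x
E_pi/2 f = -9/2 - 4cos x - sin x
(2D + E_pi/2) f = -9/2 - 12cos x - 3sin x
D (2D + E_pi/2) f = -3cos x + 12sin x
(2D) (2D + E_pi/2) f = -6cos x + 24sin x
E_pi/2 (2D + E_pi/2) f = -9/2 - 3cos x + 12sin x
(2D + E_pi/2) (2D + E_pi/2) f = -9/2 - 9cos x + 36sin x


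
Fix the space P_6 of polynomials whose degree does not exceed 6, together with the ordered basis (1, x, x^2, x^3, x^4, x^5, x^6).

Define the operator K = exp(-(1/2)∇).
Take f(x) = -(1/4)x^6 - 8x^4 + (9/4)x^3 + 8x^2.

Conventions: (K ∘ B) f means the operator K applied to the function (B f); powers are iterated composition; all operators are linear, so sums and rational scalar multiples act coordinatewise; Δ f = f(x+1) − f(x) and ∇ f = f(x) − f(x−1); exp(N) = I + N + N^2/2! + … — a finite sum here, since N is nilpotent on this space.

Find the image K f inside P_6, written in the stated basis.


order-1 term: (3/4)x^5 - (15/8)x^4 + (37/2)x^3 - (117/4)x^2 + (97/8)x - 5/4
order-2 term: -(15/16)x^4 + (15/4)x^3 - (297/16)x^2 + (501/16)x - 125/8
order-3 term: (5/8)x^3 - (45/16)x^2 + (139/16)x - 291/32
order-4 term: -(15/64)x^2 + (15/16)x - 97/64
order-5 term: (3/64)x - 15/128
order-6 term: -1/256
the series for exp(-(1/2)∇) f terminates at order 6
exp(-(1/2)∇) f = -(1/4)x^6 + (3/4)x^5 - (173/16)x^4 + (201/8)x^3 - (2743/64)x^2 + (3399/64)x - 7067/256

the result is g(x) = -(1/4)x^6 + (3/4)x^5 - (173/16)x^4 + (201/8)x^3 - (2743/64)x^2 + (3399/64)x - 7067/256


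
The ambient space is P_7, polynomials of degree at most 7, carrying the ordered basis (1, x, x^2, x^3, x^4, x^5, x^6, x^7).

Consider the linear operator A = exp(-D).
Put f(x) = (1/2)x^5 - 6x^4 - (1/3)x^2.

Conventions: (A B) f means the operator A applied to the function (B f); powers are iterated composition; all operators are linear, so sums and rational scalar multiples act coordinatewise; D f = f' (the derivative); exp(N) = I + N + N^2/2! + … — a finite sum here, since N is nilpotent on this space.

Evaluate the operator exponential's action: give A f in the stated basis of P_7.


the result is g(x) = (1/2)x^5 - (17/2)x^4 + 29x^3 - (124/3)x^2 + (163/6)x - 41/6

order-1 term: -(5/2)x^4 + 24x^3 + (2/3)x
order-2 term: 5x^3 - 36x^2 - 1/3
order-3 term: -5x^2 + 24x
order-4 term: (5/2)x - 6
order-5 term: -1/2
the series for exp(-D) f terminates at order 5
exp(-D) f = (1/2)x^5 - (17/2)x^4 + 29x^3 - (124/3)x^2 + (163/6)x - 41/6


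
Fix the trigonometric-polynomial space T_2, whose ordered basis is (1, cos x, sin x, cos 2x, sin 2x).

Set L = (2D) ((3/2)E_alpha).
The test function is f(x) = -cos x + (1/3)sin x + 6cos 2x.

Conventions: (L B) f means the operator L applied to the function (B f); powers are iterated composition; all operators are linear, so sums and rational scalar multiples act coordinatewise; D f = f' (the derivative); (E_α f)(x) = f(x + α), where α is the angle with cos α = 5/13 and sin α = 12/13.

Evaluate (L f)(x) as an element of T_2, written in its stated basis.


the result is g(x) = (41/13)cos x + (3/13)sin x - (4320/169)cos 2x + (4284/169)sin 2x

E_alpha f = -(1/13)cos x + (41/39)sin x - (714/169)cos 2x - (720/169)sin 2x
((3/2)E_alpha) f = -(3/26)cos x + (41/26)sin x - (1071/169)cos 2x - (1080/169)sin 2x
D ((3/2)E_alpha) f = (41/26)cos x + (3/26)sin x - (2160/169)cos 2x + (2142/169)sin 2x
(2D) ((3/2)E_alpha) f = (41/13)cos x + (3/13)sin x - (4320/169)cos 2x + (4284/169)sin 2x


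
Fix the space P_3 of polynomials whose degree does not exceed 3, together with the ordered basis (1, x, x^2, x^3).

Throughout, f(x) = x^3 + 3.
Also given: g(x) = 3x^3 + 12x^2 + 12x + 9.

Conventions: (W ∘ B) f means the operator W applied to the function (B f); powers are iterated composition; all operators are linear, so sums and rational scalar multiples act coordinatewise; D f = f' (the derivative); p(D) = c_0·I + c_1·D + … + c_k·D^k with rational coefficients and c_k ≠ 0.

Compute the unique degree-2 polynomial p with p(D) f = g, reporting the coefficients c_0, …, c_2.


c_0 = 3, c_1 = 4, c_2 = 2

D^0 f = x^3 + 3
D^1 f = 3x^2
D^2 f = 6x
matching coefficients of g against c_0 f + c_1 Df + … from the top degree down determines the c_i
solution: c_0 = 3, c_1 = 4, c_2 = 2


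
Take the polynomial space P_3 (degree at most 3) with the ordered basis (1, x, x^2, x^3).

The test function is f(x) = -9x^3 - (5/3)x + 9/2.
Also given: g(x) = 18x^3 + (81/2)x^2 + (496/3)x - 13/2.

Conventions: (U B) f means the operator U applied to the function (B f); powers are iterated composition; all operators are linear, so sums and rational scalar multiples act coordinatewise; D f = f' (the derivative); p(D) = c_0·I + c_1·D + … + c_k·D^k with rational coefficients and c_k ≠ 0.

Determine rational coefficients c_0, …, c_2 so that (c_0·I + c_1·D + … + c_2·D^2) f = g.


p(D) = -2·I − (3/2)·D − 3·D^2, i.e. c_0 = -2, c_1 = -3/2, c_2 = -3

D^0 f = -9x^3 - (5/3)x + 9/2
D^1 f = -27x^2 - 5/3
D^2 f = -54x
matching coefficients of g against c_0 f + c_1 Df + … from the top degree down determines the c_i
solution: c_0 = -2, c_1 = -3/2, c_2 = -3


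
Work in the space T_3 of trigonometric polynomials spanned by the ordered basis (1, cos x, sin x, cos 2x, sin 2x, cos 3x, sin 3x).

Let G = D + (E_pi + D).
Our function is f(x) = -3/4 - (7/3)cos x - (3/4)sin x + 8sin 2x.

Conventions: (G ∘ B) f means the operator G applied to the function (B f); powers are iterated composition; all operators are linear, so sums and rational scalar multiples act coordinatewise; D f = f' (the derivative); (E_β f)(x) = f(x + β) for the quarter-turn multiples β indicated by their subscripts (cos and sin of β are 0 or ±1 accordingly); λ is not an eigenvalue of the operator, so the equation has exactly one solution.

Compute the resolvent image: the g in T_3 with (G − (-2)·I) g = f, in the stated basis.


the image equals g(x) = -1/4 - (1/6)cos x - (13/12)sin x - (32/25)cos 2x + (24/25)sin 2x

write g with unknown coordinates in the stated basis and equate coefficients in (G − (-2)·I) g = f
solving from the highest basis element down gives g = -1/4 - (1/6)cos x - (13/12)sin x - (32/25)cos 2x + (24/25)sin 2x
check: G g = -1/4 - 2cos x + (17/12)sin x + (64/25)cos 2x + (152/25)sin 2x
so G g − (-2)·g = -3/4 - (7/3)cos x - (3/4)sin x + 8sin 2x = f ✓


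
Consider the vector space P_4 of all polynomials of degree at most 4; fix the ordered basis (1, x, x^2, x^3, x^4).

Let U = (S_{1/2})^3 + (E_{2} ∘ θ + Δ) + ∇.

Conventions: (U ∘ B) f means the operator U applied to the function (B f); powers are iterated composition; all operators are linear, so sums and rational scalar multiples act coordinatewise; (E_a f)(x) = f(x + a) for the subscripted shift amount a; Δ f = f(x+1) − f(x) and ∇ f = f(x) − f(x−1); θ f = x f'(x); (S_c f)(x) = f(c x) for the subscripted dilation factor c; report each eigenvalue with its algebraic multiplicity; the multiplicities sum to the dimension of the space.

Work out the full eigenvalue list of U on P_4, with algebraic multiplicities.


λ = 1 (multiplicity 1), λ = 9/8 (multiplicity 1), λ = 129/64 (multiplicity 1), λ = 1537/512 (multiplicity 1), λ = 16385/4096 (multiplicity 1)

image of 1: 1
image of x: (9/8)x + 4
image of x^2: (129/64)x^2 + 12x + 8
image of x^3: (1537/512)x^3 + 24x^2 + 36x + 26
image of x^4: (16385/4096)x^4 + 40x^3 + 96x^2 + 136x + 64
the matrix is upper triangular; its diagonal is (1, 9/8, 129/64, 1537/512, 16385/4096)
for a triangular matrix the eigenvalues are the diagonal entries, with algebraic multiplicity their repetition count


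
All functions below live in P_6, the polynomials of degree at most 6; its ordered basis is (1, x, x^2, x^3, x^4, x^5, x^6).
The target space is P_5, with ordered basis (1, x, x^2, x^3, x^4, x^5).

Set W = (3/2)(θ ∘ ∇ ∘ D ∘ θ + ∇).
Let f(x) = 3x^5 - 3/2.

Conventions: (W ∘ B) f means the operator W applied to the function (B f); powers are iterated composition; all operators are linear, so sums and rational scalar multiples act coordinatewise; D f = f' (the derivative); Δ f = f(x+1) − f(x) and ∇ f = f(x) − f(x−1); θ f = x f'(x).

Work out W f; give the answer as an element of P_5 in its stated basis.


θ f = 15x^5
D θ f = 75x^4
∇ D θ f = 300x^3 - 450x^2 + 300x - 75
θ (∇ ∘ D ∘ θ) f = 900x^3 - 900x^2 + 300x
∇ f = 15x^4 - 30x^3 + 30x^2 - 15x + 3
(θ ∘ ∇ ∘ D ∘ θ + ∇) f = 15x^4 + 870x^3 - 870x^2 + 285x + 3
((3/2)(θ ∘ ∇ ∘ D ∘ θ + ∇)) f = (45/2)x^4 + 1305x^3 - 1305x^2 + (855/2)x + 9/2

the result is g(x) = (45/2)x^4 + 1305x^3 - 1305x^2 + (855/2)x + 9/2


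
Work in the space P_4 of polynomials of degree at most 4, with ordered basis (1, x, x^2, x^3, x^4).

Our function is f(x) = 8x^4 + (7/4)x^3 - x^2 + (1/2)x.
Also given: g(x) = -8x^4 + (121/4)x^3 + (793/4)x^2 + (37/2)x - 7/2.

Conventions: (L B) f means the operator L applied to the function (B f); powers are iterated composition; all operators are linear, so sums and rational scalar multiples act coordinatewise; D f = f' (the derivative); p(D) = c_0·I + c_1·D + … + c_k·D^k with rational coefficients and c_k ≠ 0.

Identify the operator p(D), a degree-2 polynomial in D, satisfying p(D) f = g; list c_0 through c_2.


D^0 f = 8x^4 + (7/4)x^3 - x^2 + (1/2)x
D^1 f = 32x^3 + (21/4)x^2 - 2x + 1/2
D^2 f = 96x^2 + (21/2)x - 2
matching coefficients of g against c_0 f + c_1 Df + … from the top degree down determines the c_i
solution: c_0 = -1, c_1 = 1, c_2 = 2

p(D) = -I + D + 2·D^2, i.e. c_0 = -1, c_1 = 1, c_2 = 2


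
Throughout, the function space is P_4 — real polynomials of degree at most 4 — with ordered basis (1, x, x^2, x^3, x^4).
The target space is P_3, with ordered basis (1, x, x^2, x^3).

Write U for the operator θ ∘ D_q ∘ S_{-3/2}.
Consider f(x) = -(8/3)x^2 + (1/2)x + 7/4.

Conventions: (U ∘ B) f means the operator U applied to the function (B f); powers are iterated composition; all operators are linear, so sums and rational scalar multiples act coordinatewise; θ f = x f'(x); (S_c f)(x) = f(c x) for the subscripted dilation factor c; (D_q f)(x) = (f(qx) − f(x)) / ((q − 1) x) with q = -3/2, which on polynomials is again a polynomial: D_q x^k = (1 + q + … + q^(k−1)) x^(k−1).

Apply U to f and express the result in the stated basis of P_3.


the image equals g(x) = 3x

S_{-3/2} f = -6x^2 - (3/4)x + 7/4
D_q S_{-3/2} f = 3x - 3/4
θ D_q S_{-3/2} f = 3x


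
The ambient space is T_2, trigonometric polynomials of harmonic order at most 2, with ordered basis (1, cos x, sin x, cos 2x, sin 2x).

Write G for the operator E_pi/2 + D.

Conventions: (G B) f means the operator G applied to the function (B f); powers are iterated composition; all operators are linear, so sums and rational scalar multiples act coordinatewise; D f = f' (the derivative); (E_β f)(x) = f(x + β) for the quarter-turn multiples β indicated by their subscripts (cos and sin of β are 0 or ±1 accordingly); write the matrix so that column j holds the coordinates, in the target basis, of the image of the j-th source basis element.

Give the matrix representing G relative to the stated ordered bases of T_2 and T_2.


image of 1: 1
image of cos x: -2sin x
image of sin x: 2cos x
image of cos 2x: -cos 2x - 2sin 2x
image of sin 2x: 2cos 2x - sin 2x
each image's coordinates form column j of the matrix

the matrix is [[1, 0, 0, 0, 0]; [0, 0, 2, 0, 0]; [0, -2, 0, 0, 0]; [0, 0, 0, -1, 2]; [0, 0, 0, -2, -1]] (rows listed top to bottom)


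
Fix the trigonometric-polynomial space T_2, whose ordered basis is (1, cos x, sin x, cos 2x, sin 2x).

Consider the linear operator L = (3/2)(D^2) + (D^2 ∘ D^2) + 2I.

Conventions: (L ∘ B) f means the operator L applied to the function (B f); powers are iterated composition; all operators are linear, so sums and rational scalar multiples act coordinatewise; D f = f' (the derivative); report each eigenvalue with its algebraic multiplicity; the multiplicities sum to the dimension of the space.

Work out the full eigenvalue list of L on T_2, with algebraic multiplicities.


image of 1: 2
image of cos x: (3/2)cos x
image of sin x: (3/2)sin x
image of cos 2x: 12cos 2x
image of sin 2x: 12sin 2x
the matrix is diagonal; its diagonal is (2, 3/2, 3/2, 12, 12)
for a triangular matrix the eigenvalues are the diagonal entries, with algebraic multiplicity their repetition count

λ = 3/2 (multiplicity 2), λ = 2 (multiplicity 1), λ = 12 (multiplicity 2)


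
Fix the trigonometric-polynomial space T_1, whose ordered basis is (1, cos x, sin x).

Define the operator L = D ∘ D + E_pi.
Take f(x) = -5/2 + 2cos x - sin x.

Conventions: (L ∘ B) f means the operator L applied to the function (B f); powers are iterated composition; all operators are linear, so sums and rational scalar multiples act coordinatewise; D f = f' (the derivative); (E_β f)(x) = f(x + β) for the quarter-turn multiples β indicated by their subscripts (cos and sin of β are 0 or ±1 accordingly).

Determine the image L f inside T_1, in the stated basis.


g(x) = -5/2 - 4cos x + 2sin x

D f = -cos x - 2sin x
D D f = -2cos x + sin x
E_pi f = -5/2 - 2cos x + sin x
(D ∘ D + E_pi) f = -5/2 - 4cos x + 2sin x


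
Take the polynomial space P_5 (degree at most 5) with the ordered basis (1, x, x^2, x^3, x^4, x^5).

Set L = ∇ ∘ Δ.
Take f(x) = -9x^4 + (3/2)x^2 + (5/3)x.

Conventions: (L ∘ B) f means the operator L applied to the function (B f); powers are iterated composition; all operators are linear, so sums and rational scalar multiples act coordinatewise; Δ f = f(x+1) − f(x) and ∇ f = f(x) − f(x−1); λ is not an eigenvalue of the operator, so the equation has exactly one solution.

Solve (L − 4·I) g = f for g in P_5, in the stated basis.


write g with unknown coordinates in the stated basis and equate coefficients in (L − 4·I) g = f
solving from the highest basis element down gives g = (9/4)x^4 + (51/8)x^2 - (5/12)x + 69/16
check: L g = 27x^2 + 69/4
so L g − 4·g = -9x^4 + (3/2)x^2 + (5/3)x = f ✓

g(x) = (9/4)x^4 + (51/8)x^2 - (5/12)x + 69/16


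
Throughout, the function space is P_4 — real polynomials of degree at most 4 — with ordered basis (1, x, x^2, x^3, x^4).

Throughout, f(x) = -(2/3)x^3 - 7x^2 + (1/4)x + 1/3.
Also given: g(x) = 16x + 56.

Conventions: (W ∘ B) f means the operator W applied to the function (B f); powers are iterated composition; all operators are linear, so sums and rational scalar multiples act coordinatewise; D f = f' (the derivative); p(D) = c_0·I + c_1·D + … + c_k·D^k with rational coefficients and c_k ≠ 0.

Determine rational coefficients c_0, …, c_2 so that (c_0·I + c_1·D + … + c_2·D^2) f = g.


p(D) = -4·D^2, i.e. c_0 = 0, c_1 = 0, c_2 = -4

D^0 f = -(2/3)x^3 - 7x^2 + (1/4)x + 1/3
D^1 f = -2x^2 - 14x + 1/4
D^2 f = -4x - 14
matching coefficients of g against c_0 f + c_1 Df + … from the top degree down determines the c_i
solution: c_0 = 0, c_1 = 0, c_2 = -4


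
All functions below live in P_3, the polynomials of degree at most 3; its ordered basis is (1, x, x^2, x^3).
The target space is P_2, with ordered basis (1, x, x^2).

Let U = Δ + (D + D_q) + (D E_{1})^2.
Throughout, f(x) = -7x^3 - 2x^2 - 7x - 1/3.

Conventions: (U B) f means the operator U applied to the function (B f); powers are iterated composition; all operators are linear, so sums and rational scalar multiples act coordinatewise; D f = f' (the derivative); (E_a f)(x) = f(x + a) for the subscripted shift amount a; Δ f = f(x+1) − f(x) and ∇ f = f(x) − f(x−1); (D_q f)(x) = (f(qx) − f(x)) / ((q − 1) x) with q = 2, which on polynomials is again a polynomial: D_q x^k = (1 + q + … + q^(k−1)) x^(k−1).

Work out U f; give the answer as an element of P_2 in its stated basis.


Δ f = -21x^2 - 25x - 16
D f = -21x^2 - 4x - 7
D_q f = -49x^2 - 6x - 7
(D + D_q) f = -70x^2 - 10x - 14
E_{1} f = -7x^3 - 23x^2 - 32x - 49/3
D E_{1} f = -21x^2 - 46x - 32
E_{1} (D E_{1}) f = -21x^2 - 88x - 99
D E_{1} (D E_{1}) f = -42x - 88
(Δ + (D + D_q) + (D E_{1})^2) f = -91x^2 - 77x - 118

the image equals g(x) = -91x^2 - 77x - 118


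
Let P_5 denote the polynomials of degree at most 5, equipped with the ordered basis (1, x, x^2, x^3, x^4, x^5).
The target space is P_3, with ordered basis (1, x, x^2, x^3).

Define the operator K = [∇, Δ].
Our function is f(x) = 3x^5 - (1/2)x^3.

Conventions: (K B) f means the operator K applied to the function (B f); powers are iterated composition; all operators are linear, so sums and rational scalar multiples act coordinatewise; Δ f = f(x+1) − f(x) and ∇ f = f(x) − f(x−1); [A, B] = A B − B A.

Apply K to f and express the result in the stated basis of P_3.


the image equals g(x) = 0

Δ f = 15x^4 + 30x^3 + (57/2)x^2 + (27/2)x + 5/2
∇ Δ f = 60x^3 + 27x
∇ f = 15x^4 - 30x^3 + (57/2)x^2 - (27/2)x + 5/2
Δ ∇ f = 60x^3 + 27x
[∇, Δ] f = 0


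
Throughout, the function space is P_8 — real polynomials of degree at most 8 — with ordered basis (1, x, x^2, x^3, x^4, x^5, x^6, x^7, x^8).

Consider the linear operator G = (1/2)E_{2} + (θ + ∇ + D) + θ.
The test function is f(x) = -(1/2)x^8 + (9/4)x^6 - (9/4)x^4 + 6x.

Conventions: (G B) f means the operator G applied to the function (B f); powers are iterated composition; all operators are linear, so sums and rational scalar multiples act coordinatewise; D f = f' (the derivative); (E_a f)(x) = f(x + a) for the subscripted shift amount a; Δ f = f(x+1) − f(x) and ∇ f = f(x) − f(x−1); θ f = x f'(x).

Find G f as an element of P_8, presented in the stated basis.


E_{2} f = -(1/2)x^8 - 8x^7 - (215/4)x^6 - 197x^5 - (1709/4)x^4 - 554x^3 - 410x^2 - 146x - 8
((1/2)E_{2}) f = -(1/4)x^8 - 4x^7 - (215/8)x^6 - (197/2)x^5 - (1709/8)x^4 - 277x^3 - 205x^2 - 73x - 4
θ f = -4x^8 + (27/2)x^6 - 9x^4 + 6x
∇ f = -4x^7 + 14x^6 - (29/2)x^5 + (5/4)x^4 + 8x^3 - (25/4)x^2 + (1/2)x + 13/2
D f = -4x^7 + (27/2)x^5 - 9x^3 + 6
(θ + ∇ + D) f = -4x^8 - 8x^7 + (55/2)x^6 - x^5 - (31/4)x^4 - x^3 - (25/4)x^2 + (13/2)x + 25/2
θ f = -4x^8 + (27/2)x^6 - 9x^4 + 6x
((1/2)E_{2} + (θ + ∇ + D) + θ) f = -(33/4)x^8 - 12x^7 + (113/8)x^6 - (199/2)x^5 - (1843/8)x^4 - 278x^3 - (845/4)x^2 - (121/2)x + 17/2

g(x) = -(33/4)x^8 - 12x^7 + (113/8)x^6 - (199/2)x^5 - (1843/8)x^4 - 278x^3 - (845/4)x^2 - (121/2)x + 17/2


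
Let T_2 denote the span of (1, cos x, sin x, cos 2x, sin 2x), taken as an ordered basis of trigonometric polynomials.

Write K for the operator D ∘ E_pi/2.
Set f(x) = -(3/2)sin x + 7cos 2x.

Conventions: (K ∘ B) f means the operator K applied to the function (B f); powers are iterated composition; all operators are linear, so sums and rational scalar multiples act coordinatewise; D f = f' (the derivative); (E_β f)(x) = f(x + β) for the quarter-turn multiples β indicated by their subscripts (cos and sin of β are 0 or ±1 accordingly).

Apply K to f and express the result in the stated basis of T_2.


g(x) = (3/2)sin x + 14sin 2x

E_pi/2 f = -(3/2)cos x - 7cos 2x
D E_pi/2 f = (3/2)sin x + 14sin 2x


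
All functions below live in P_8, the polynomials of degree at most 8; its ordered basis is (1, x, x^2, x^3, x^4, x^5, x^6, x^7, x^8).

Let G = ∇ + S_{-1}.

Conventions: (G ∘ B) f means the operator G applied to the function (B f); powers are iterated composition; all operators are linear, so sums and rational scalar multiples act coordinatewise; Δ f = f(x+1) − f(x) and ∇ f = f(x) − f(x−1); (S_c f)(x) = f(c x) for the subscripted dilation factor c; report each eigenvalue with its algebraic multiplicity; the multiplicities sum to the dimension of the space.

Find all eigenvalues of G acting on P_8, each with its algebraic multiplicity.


image of 1: 1
image of x: -x + 1
image of x^2: x^2 + 2x - 1
image of x^3: -x^3 + 3x^2 - 3x + 1
image of x^4: x^4 + 4x^3 - 6x^2 + 4x - 1
image of x^5: -x^5 + 5x^4 - 10x^3 + 10x^2 - 5x + 1
image of x^6: x^6 + 6x^5 - 15x^4 + 20x^3 - 15x^2 + 6x - 1
image of x^7: -x^7 + 7x^6 - 21x^5 + 35x^4 - 35x^3 + 21x^2 - 7x + 1
image of x^8: x^8 + 8x^7 - 28x^6 + 56x^5 - 70x^4 + 56x^3 - 28x^2 + 8x - 1
the matrix is upper triangular; its diagonal is (1, -1, 1, -1, 1, -1, 1, -1, 1)
for a triangular matrix the eigenvalues are the diagonal entries, with algebraic multiplicity their repetition count

λ = -1 (multiplicity 4), λ = 1 (multiplicity 5)


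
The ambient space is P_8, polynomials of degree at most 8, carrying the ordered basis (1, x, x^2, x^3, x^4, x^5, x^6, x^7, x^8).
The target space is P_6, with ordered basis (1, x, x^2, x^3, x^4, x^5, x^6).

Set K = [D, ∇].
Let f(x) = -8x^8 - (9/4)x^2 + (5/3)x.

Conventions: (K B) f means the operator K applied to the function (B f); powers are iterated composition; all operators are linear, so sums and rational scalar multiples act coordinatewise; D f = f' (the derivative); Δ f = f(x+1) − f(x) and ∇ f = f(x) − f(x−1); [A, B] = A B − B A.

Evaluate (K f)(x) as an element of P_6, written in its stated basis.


the result is g(x) = 0

∇ f = -64x^7 + 224x^6 - 448x^5 + 560x^4 - 448x^3 + 224x^2 - (137/2)x + 143/12
D ∇ f = -448x^6 + 1344x^5 - 2240x^4 + 2240x^3 - 1344x^2 + 448x - 137/2
D f = -64x^7 - (9/2)x + 5/3
∇ D f = -448x^6 + 1344x^5 - 2240x^4 + 2240x^3 - 1344x^2 + 448x - 137/2
[D, ∇] f = 0


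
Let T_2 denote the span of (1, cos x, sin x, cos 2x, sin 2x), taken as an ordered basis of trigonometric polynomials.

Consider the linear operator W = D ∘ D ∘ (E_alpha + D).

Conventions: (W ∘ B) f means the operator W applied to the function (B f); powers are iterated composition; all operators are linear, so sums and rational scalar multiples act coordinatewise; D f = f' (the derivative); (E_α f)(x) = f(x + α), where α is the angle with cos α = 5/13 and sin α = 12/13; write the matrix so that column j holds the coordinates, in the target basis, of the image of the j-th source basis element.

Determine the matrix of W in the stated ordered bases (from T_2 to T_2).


the matrix is [[0, 0, 0, 0, 0]; [0, -5/13, -25/13, 0, 0]; [0, 25/13, -5/13, 0, 0]; [0, 0, 0, 476/169, -1832/169]; [0, 0, 0, 1832/169, 476/169]] (rows listed top to bottom)

image of 1: 0
image of cos x: -(5/13)cos x + (25/13)sin x
image of sin x: -(25/13)cos x - (5/13)sin x
image of cos 2x: (476/169)cos 2x + (1832/169)sin 2x
image of sin 2x: -(1832/169)cos 2x + (476/169)sin 2x
each image's coordinates form column j of the matrix


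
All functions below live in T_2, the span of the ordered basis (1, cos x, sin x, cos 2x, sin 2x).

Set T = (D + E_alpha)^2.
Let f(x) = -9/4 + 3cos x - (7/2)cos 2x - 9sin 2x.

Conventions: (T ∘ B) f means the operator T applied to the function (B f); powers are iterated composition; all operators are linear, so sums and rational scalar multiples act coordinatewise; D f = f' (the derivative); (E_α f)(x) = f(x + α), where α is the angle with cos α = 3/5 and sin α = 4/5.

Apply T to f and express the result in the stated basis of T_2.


g(x) = -9/4 - (216/25)cos x - (162/25)sin x + (56637/1250)cos 2x + (45217/625)sin 2x

D f = -3sin x - 18cos 2x + 7sin 2x
E_alpha f = -9/4 + (9/5)cos x - (12/5)sin x - (383/50)cos 2x + (147/25)sin 2x
(D + E_alpha) f = -9/4 + (9/5)cos x - (27/5)sin x - (1283/50)cos 2x + (322/25)sin 2x
D (D + E_alpha) f = -(27/5)cos x - (9/5)sin x + (644/25)cos 2x + (1283/25)sin 2x
E_alpha (D + E_alpha) f = -9/4 - (81/25)cos x - (117/25)sin x + (24437/1250)cos 2x + (13142/625)sin 2x
(D + E_alpha) (D + E_alpha) f = -9/4 - (216/25)cos x - (162/25)sin x + (56637/1250)cos 2x + (45217/625)sin 2x


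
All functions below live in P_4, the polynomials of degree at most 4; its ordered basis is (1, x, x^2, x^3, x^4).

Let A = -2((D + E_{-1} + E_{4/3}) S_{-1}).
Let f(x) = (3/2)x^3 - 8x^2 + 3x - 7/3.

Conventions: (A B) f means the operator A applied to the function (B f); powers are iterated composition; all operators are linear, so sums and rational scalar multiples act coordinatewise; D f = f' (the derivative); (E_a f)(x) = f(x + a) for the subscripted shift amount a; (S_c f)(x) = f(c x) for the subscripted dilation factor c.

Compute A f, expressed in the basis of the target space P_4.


the image equals g(x) = 6x^3 + 44x^2 + (239/3)x + 593/9

S_{-1} f = -(3/2)x^3 - 8x^2 - 3x - 7/3
D S_{-1} f = -(9/2)x^2 - 16x - 3
E_{-1} S_{-1} f = -(3/2)x^3 - (7/2)x^2 + (17/2)x - 35/6
E_{4/3} S_{-1} f = -(3/2)x^3 - 14x^2 - (97/3)x - 217/9
(D + E_{-1} + E_{4/3}) S_{-1} f = -3x^3 - 22x^2 - (239/6)x - 593/18
(-2((D + E_{-1} + E_{4/3}) S_{-1})) f = 6x^3 + 44x^2 + (239/3)x + 593/9


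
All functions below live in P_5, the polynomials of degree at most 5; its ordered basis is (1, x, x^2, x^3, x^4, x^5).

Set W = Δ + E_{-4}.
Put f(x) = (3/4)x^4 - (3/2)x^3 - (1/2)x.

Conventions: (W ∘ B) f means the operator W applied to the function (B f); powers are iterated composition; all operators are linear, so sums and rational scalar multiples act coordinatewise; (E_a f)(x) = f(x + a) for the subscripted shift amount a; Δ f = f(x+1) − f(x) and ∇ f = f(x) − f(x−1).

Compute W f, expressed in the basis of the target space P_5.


Δ f = 3x^3 - (3/2)x - 5/4
E_{-4} f = (3/4)x^4 - (27/2)x^3 + 90x^2 - (529/2)x + 290
(Δ + E_{-4}) f = (3/4)x^4 - (21/2)x^3 + 90x^2 - 266x + 1155/4

the result is g(x) = (3/4)x^4 - (21/2)x^3 + 90x^2 - 266x + 1155/4


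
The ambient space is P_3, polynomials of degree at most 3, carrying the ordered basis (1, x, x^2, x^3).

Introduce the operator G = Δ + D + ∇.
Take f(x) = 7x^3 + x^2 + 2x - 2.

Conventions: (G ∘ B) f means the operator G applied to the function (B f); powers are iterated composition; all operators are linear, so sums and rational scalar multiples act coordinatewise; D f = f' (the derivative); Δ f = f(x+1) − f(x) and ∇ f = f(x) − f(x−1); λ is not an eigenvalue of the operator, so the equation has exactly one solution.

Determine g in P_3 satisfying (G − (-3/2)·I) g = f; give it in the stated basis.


write g with unknown coordinates in the stated basis and equate coefficients in (G − (-3/2)·I) g = f
solving from the highest basis element down gives g = (14/3)x^3 - (82/3)x^2 + (332/3)x - 2060/9
check: G g = 42x^2 - 164x + 1024/3
so G g − (-3/2)·g = 7x^3 + x^2 + 2x - 2 = f ✓

the image equals g(x) = (14/3)x^3 - (82/3)x^2 + (332/3)x - 2060/9


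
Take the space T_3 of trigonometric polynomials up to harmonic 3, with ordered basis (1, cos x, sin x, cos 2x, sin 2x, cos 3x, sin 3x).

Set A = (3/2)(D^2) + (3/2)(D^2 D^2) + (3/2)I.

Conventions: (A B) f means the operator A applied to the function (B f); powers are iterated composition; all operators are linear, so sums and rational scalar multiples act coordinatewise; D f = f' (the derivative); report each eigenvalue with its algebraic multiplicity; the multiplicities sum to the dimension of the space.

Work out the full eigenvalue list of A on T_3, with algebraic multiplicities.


λ = 3/2 (multiplicity 3), λ = 39/2 (multiplicity 2), λ = 219/2 (multiplicity 2)

image of 1: 3/2
image of cos x: (3/2)cos x
image of sin x: (3/2)sin x
image of cos 2x: (39/2)cos 2x
image of sin 2x: (39/2)sin 2x
image of cos 3x: (219/2)cos 3x
image of sin 3x: (219/2)sin 3x
the matrix is diagonal; its diagonal is (3/2, 3/2, 3/2, 39/2, 39/2, 219/2, 219/2)
for a triangular matrix the eigenvalues are the diagonal entries, with algebraic multiplicity their repetition count


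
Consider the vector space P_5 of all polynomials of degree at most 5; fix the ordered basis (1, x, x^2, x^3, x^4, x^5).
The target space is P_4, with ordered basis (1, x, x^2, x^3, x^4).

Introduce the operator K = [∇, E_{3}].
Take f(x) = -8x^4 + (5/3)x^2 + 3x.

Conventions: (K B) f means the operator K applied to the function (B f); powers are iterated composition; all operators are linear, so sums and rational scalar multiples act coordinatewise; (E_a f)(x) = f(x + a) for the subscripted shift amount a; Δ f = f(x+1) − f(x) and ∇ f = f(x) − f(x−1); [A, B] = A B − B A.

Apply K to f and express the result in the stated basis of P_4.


the image equals g(x) = 0

E_{3} f = -8x^4 - 96x^3 - (1291/3)x^2 - 851x - 624
∇ E_{3} f = -32x^3 - 240x^2 - (1814/3)x - 1526/3
∇ f = -32x^3 + 48x^2 - (86/3)x + 28/3
E_{3} ∇ f = -32x^3 - 240x^2 - (1814/3)x - 1526/3
[∇, E_{3}] f = 0
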